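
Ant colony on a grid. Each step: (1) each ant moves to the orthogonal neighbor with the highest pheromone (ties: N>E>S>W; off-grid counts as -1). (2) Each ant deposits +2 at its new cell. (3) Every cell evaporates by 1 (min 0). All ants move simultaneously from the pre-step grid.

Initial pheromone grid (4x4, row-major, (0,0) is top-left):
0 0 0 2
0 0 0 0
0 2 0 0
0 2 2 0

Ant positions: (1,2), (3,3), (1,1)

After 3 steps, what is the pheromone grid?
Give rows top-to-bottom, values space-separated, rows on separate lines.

After step 1: ants at (0,2),(3,2),(2,1)
  0 0 1 1
  0 0 0 0
  0 3 0 0
  0 1 3 0
After step 2: ants at (0,3),(3,1),(3,1)
  0 0 0 2
  0 0 0 0
  0 2 0 0
  0 4 2 0
After step 3: ants at (1,3),(2,1),(2,1)
  0 0 0 1
  0 0 0 1
  0 5 0 0
  0 3 1 0

0 0 0 1
0 0 0 1
0 5 0 0
0 3 1 0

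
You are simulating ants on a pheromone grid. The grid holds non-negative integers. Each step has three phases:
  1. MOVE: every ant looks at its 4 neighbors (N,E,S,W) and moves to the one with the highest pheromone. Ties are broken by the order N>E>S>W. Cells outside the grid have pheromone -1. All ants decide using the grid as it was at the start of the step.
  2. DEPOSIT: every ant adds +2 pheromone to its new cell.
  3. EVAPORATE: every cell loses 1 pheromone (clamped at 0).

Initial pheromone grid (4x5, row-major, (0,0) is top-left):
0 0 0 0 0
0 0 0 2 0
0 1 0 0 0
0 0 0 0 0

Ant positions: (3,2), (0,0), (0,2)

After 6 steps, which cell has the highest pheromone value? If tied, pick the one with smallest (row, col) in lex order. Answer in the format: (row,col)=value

Answer: (1,3)=10

Derivation:
Step 1: ant0:(3,2)->N->(2,2) | ant1:(0,0)->E->(0,1) | ant2:(0,2)->E->(0,3)
  grid max=1 at (0,1)
Step 2: ant0:(2,2)->N->(1,2) | ant1:(0,1)->E->(0,2) | ant2:(0,3)->S->(1,3)
  grid max=2 at (1,3)
Step 3: ant0:(1,2)->E->(1,3) | ant1:(0,2)->S->(1,2) | ant2:(1,3)->W->(1,2)
  grid max=4 at (1,2)
Step 4: ant0:(1,3)->W->(1,2) | ant1:(1,2)->E->(1,3) | ant2:(1,2)->E->(1,3)
  grid max=6 at (1,3)
Step 5: ant0:(1,2)->E->(1,3) | ant1:(1,3)->W->(1,2) | ant2:(1,3)->W->(1,2)
  grid max=8 at (1,2)
Step 6: ant0:(1,3)->W->(1,2) | ant1:(1,2)->E->(1,3) | ant2:(1,2)->E->(1,3)
  grid max=10 at (1,3)
Final grid:
  0 0 0 0 0
  0 0 9 10 0
  0 0 0 0 0
  0 0 0 0 0
Max pheromone 10 at (1,3)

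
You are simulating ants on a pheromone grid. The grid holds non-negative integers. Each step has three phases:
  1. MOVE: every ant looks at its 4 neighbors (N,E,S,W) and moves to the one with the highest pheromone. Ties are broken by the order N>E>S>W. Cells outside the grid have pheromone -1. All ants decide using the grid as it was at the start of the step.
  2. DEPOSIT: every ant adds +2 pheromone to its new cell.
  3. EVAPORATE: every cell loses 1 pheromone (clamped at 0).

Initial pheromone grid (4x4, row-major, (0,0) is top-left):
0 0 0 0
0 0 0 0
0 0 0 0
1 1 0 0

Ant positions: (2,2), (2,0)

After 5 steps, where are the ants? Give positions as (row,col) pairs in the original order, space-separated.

Step 1: ant0:(2,2)->N->(1,2) | ant1:(2,0)->S->(3,0)
  grid max=2 at (3,0)
Step 2: ant0:(1,2)->N->(0,2) | ant1:(3,0)->N->(2,0)
  grid max=1 at (0,2)
Step 3: ant0:(0,2)->E->(0,3) | ant1:(2,0)->S->(3,0)
  grid max=2 at (3,0)
Step 4: ant0:(0,3)->S->(1,3) | ant1:(3,0)->N->(2,0)
  grid max=1 at (1,3)
Step 5: ant0:(1,3)->N->(0,3) | ant1:(2,0)->S->(3,0)
  grid max=2 at (3,0)

(0,3) (3,0)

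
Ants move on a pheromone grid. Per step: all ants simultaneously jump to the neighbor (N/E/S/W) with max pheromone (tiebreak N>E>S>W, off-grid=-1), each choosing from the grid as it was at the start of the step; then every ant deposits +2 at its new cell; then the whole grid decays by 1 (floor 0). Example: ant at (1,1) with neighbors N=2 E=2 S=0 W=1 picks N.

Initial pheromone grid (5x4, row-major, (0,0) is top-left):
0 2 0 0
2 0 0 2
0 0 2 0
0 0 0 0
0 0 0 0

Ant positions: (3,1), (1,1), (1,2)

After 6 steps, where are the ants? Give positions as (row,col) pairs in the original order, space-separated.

Step 1: ant0:(3,1)->N->(2,1) | ant1:(1,1)->N->(0,1) | ant2:(1,2)->E->(1,3)
  grid max=3 at (0,1)
Step 2: ant0:(2,1)->E->(2,2) | ant1:(0,1)->E->(0,2) | ant2:(1,3)->N->(0,3)
  grid max=2 at (0,1)
Step 3: ant0:(2,2)->N->(1,2) | ant1:(0,2)->W->(0,1) | ant2:(0,3)->S->(1,3)
  grid max=3 at (0,1)
Step 4: ant0:(1,2)->E->(1,3) | ant1:(0,1)->E->(0,2) | ant2:(1,3)->W->(1,2)
  grid max=4 at (1,3)
Step 5: ant0:(1,3)->W->(1,2) | ant1:(0,2)->S->(1,2) | ant2:(1,2)->E->(1,3)
  grid max=5 at (1,2)
Step 6: ant0:(1,2)->E->(1,3) | ant1:(1,2)->E->(1,3) | ant2:(1,3)->W->(1,2)
  grid max=8 at (1,3)

(1,3) (1,3) (1,2)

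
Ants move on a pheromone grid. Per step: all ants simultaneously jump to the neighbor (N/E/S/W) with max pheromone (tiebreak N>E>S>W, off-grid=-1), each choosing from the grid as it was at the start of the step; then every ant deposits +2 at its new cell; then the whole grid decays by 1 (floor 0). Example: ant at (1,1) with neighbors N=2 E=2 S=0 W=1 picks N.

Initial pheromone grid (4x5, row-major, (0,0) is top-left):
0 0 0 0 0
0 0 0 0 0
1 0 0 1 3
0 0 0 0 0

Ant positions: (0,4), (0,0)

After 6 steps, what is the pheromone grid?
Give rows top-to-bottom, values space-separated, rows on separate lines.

After step 1: ants at (1,4),(0,1)
  0 1 0 0 0
  0 0 0 0 1
  0 0 0 0 2
  0 0 0 0 0
After step 2: ants at (2,4),(0,2)
  0 0 1 0 0
  0 0 0 0 0
  0 0 0 0 3
  0 0 0 0 0
After step 3: ants at (1,4),(0,3)
  0 0 0 1 0
  0 0 0 0 1
  0 0 0 0 2
  0 0 0 0 0
After step 4: ants at (2,4),(0,4)
  0 0 0 0 1
  0 0 0 0 0
  0 0 0 0 3
  0 0 0 0 0
After step 5: ants at (1,4),(1,4)
  0 0 0 0 0
  0 0 0 0 3
  0 0 0 0 2
  0 0 0 0 0
After step 6: ants at (2,4),(2,4)
  0 0 0 0 0
  0 0 0 0 2
  0 0 0 0 5
  0 0 0 0 0

0 0 0 0 0
0 0 0 0 2
0 0 0 0 5
0 0 0 0 0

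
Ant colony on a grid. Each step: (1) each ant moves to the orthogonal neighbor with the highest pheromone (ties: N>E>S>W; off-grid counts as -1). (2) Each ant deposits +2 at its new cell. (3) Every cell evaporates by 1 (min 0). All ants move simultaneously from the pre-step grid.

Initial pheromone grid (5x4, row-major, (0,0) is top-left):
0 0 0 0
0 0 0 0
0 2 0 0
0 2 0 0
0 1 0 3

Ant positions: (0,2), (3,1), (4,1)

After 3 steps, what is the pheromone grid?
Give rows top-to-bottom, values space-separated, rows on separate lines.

After step 1: ants at (0,3),(2,1),(3,1)
  0 0 0 1
  0 0 0 0
  0 3 0 0
  0 3 0 0
  0 0 0 2
After step 2: ants at (1,3),(3,1),(2,1)
  0 0 0 0
  0 0 0 1
  0 4 0 0
  0 4 0 0
  0 0 0 1
After step 3: ants at (0,3),(2,1),(3,1)
  0 0 0 1
  0 0 0 0
  0 5 0 0
  0 5 0 0
  0 0 0 0

0 0 0 1
0 0 0 0
0 5 0 0
0 5 0 0
0 0 0 0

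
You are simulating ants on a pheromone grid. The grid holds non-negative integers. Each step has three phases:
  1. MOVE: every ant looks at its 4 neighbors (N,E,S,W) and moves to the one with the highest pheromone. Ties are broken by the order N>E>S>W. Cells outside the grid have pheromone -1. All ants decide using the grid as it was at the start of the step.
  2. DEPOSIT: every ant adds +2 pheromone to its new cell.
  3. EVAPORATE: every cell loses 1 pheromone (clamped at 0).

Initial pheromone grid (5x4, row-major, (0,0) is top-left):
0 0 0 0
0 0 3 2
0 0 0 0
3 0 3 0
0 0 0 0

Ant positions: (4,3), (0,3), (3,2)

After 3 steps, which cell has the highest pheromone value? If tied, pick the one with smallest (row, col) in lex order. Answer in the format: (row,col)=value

Answer: (1,3)=5

Derivation:
Step 1: ant0:(4,3)->N->(3,3) | ant1:(0,3)->S->(1,3) | ant2:(3,2)->N->(2,2)
  grid max=3 at (1,3)
Step 2: ant0:(3,3)->W->(3,2) | ant1:(1,3)->W->(1,2) | ant2:(2,2)->N->(1,2)
  grid max=5 at (1,2)
Step 3: ant0:(3,2)->N->(2,2) | ant1:(1,2)->E->(1,3) | ant2:(1,2)->E->(1,3)
  grid max=5 at (1,3)
Final grid:
  0 0 0 0
  0 0 4 5
  0 0 1 0
  0 0 2 0
  0 0 0 0
Max pheromone 5 at (1,3)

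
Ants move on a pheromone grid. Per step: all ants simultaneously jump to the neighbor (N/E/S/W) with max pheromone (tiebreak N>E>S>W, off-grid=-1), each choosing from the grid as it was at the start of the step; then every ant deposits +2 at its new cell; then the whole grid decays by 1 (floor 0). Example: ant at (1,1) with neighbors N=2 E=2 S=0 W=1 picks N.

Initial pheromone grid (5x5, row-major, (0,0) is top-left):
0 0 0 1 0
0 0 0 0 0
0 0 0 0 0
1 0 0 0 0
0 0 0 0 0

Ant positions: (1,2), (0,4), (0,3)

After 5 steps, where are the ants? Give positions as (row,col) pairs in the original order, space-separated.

Step 1: ant0:(1,2)->N->(0,2) | ant1:(0,4)->W->(0,3) | ant2:(0,3)->E->(0,4)
  grid max=2 at (0,3)
Step 2: ant0:(0,2)->E->(0,3) | ant1:(0,3)->E->(0,4) | ant2:(0,4)->W->(0,3)
  grid max=5 at (0,3)
Step 3: ant0:(0,3)->E->(0,4) | ant1:(0,4)->W->(0,3) | ant2:(0,3)->E->(0,4)
  grid max=6 at (0,3)
Step 4: ant0:(0,4)->W->(0,3) | ant1:(0,3)->E->(0,4) | ant2:(0,4)->W->(0,3)
  grid max=9 at (0,3)
Step 5: ant0:(0,3)->E->(0,4) | ant1:(0,4)->W->(0,3) | ant2:(0,3)->E->(0,4)
  grid max=10 at (0,3)

(0,4) (0,3) (0,4)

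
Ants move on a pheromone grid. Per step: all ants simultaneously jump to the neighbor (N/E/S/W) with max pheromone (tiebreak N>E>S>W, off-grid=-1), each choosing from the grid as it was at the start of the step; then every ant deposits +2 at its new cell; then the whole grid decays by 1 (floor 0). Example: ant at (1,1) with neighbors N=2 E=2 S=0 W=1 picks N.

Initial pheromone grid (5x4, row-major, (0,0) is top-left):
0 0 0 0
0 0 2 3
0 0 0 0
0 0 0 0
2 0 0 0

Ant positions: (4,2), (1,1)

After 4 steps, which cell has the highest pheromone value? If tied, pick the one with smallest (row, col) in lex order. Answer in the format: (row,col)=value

Answer: (1,3)=5

Derivation:
Step 1: ant0:(4,2)->N->(3,2) | ant1:(1,1)->E->(1,2)
  grid max=3 at (1,2)
Step 2: ant0:(3,2)->N->(2,2) | ant1:(1,2)->E->(1,3)
  grid max=3 at (1,3)
Step 3: ant0:(2,2)->N->(1,2) | ant1:(1,3)->W->(1,2)
  grid max=5 at (1,2)
Step 4: ant0:(1,2)->E->(1,3) | ant1:(1,2)->E->(1,3)
  grid max=5 at (1,3)
Final grid:
  0 0 0 0
  0 0 4 5
  0 0 0 0
  0 0 0 0
  0 0 0 0
Max pheromone 5 at (1,3)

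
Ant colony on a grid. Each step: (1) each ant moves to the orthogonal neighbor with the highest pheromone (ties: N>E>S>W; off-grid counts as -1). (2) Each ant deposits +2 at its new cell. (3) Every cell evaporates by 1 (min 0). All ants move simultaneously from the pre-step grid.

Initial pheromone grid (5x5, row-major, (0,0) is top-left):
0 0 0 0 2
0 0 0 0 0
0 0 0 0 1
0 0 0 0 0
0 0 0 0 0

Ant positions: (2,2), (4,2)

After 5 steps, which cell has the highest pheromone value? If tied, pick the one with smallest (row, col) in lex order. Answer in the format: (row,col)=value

Answer: (0,3)=1

Derivation:
Step 1: ant0:(2,2)->N->(1,2) | ant1:(4,2)->N->(3,2)
  grid max=1 at (0,4)
Step 2: ant0:(1,2)->N->(0,2) | ant1:(3,2)->N->(2,2)
  grid max=1 at (0,2)
Step 3: ant0:(0,2)->E->(0,3) | ant1:(2,2)->N->(1,2)
  grid max=1 at (0,3)
Step 4: ant0:(0,3)->E->(0,4) | ant1:(1,2)->N->(0,2)
  grid max=1 at (0,2)
Step 5: ant0:(0,4)->S->(1,4) | ant1:(0,2)->E->(0,3)
  grid max=1 at (0,3)
Final grid:
  0 0 0 1 0
  0 0 0 0 1
  0 0 0 0 0
  0 0 0 0 0
  0 0 0 0 0
Max pheromone 1 at (0,3)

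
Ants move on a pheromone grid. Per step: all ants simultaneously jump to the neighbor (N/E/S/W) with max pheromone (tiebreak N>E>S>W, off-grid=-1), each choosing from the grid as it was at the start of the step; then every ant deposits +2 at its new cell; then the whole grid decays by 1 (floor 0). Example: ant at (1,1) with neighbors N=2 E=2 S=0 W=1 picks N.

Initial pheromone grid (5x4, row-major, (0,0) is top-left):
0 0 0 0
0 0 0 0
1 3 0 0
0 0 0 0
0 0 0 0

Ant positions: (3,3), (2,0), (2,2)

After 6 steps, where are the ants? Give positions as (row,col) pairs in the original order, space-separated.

Step 1: ant0:(3,3)->N->(2,3) | ant1:(2,0)->E->(2,1) | ant2:(2,2)->W->(2,1)
  grid max=6 at (2,1)
Step 2: ant0:(2,3)->N->(1,3) | ant1:(2,1)->N->(1,1) | ant2:(2,1)->N->(1,1)
  grid max=5 at (2,1)
Step 3: ant0:(1,3)->N->(0,3) | ant1:(1,1)->S->(2,1) | ant2:(1,1)->S->(2,1)
  grid max=8 at (2,1)
Step 4: ant0:(0,3)->S->(1,3) | ant1:(2,1)->N->(1,1) | ant2:(2,1)->N->(1,1)
  grid max=7 at (2,1)
Step 5: ant0:(1,3)->N->(0,3) | ant1:(1,1)->S->(2,1) | ant2:(1,1)->S->(2,1)
  grid max=10 at (2,1)
Step 6: ant0:(0,3)->S->(1,3) | ant1:(2,1)->N->(1,1) | ant2:(2,1)->N->(1,1)
  grid max=9 at (2,1)

(1,3) (1,1) (1,1)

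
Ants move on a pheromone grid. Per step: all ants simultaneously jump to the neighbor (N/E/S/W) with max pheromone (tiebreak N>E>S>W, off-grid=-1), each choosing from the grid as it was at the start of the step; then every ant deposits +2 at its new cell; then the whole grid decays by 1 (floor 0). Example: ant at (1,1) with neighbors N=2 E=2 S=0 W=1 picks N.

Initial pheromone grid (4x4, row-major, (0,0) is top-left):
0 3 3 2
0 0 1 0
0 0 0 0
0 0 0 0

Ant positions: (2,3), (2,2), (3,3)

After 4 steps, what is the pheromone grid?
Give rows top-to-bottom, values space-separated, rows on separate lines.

After step 1: ants at (1,3),(1,2),(2,3)
  0 2 2 1
  0 0 2 1
  0 0 0 1
  0 0 0 0
After step 2: ants at (1,2),(0,2),(1,3)
  0 1 3 0
  0 0 3 2
  0 0 0 0
  0 0 0 0
After step 3: ants at (0,2),(1,2),(1,2)
  0 0 4 0
  0 0 6 1
  0 0 0 0
  0 0 0 0
After step 4: ants at (1,2),(0,2),(0,2)
  0 0 7 0
  0 0 7 0
  0 0 0 0
  0 0 0 0

0 0 7 0
0 0 7 0
0 0 0 0
0 0 0 0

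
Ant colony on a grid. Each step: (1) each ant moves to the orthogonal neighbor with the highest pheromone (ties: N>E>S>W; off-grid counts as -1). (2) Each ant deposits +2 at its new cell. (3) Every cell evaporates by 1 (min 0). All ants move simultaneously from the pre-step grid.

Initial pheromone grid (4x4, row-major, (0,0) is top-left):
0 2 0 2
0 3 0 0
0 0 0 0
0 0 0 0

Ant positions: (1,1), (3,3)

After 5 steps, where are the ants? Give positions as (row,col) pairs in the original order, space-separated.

Step 1: ant0:(1,1)->N->(0,1) | ant1:(3,3)->N->(2,3)
  grid max=3 at (0,1)
Step 2: ant0:(0,1)->S->(1,1) | ant1:(2,3)->N->(1,3)
  grid max=3 at (1,1)
Step 3: ant0:(1,1)->N->(0,1) | ant1:(1,3)->N->(0,3)
  grid max=3 at (0,1)
Step 4: ant0:(0,1)->S->(1,1) | ant1:(0,3)->S->(1,3)
  grid max=3 at (1,1)
Step 5: ant0:(1,1)->N->(0,1) | ant1:(1,3)->N->(0,3)
  grid max=3 at (0,1)

(0,1) (0,3)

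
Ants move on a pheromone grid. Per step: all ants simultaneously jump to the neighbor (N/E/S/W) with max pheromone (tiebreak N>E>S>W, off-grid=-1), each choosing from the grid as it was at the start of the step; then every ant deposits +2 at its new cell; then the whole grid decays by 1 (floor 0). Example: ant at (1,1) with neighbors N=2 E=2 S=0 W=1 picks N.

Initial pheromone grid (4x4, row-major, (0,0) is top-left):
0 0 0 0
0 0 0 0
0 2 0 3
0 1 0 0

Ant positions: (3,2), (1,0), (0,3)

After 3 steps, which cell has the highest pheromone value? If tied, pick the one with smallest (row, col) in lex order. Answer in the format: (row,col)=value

Answer: (2,3)=2

Derivation:
Step 1: ant0:(3,2)->W->(3,1) | ant1:(1,0)->N->(0,0) | ant2:(0,3)->S->(1,3)
  grid max=2 at (2,3)
Step 2: ant0:(3,1)->N->(2,1) | ant1:(0,0)->E->(0,1) | ant2:(1,3)->S->(2,3)
  grid max=3 at (2,3)
Step 3: ant0:(2,1)->S->(3,1) | ant1:(0,1)->E->(0,2) | ant2:(2,3)->N->(1,3)
  grid max=2 at (2,3)
Final grid:
  0 0 1 0
  0 0 0 1
  0 1 0 2
  0 2 0 0
Max pheromone 2 at (2,3)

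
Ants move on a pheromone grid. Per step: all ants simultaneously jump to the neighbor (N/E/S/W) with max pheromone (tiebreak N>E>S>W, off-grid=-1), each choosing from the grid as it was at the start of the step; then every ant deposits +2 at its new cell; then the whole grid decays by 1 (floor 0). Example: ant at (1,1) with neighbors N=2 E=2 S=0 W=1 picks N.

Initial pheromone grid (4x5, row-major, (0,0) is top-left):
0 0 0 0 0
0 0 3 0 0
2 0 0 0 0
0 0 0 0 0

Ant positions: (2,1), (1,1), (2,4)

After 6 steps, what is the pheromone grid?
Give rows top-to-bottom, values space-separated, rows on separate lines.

After step 1: ants at (2,0),(1,2),(1,4)
  0 0 0 0 0
  0 0 4 0 1
  3 0 0 0 0
  0 0 0 0 0
After step 2: ants at (1,0),(0,2),(0,4)
  0 0 1 0 1
  1 0 3 0 0
  2 0 0 0 0
  0 0 0 0 0
After step 3: ants at (2,0),(1,2),(1,4)
  0 0 0 0 0
  0 0 4 0 1
  3 0 0 0 0
  0 0 0 0 0
After step 4: ants at (1,0),(0,2),(0,4)
  0 0 1 0 1
  1 0 3 0 0
  2 0 0 0 0
  0 0 0 0 0
After step 5: ants at (2,0),(1,2),(1,4)
  0 0 0 0 0
  0 0 4 0 1
  3 0 0 0 0
  0 0 0 0 0
After step 6: ants at (1,0),(0,2),(0,4)
  0 0 1 0 1
  1 0 3 0 0
  2 0 0 0 0
  0 0 0 0 0

0 0 1 0 1
1 0 3 0 0
2 0 0 0 0
0 0 0 0 0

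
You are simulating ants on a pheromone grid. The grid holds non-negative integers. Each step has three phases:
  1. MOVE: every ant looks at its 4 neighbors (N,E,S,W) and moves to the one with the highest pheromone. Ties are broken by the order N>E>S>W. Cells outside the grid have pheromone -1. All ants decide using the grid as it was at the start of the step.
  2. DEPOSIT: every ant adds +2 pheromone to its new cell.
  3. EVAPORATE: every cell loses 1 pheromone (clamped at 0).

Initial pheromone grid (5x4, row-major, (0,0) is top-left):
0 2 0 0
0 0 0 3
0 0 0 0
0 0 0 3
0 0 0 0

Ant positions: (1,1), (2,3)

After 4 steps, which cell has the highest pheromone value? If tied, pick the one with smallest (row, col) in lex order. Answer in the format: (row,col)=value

Answer: (1,3)=3

Derivation:
Step 1: ant0:(1,1)->N->(0,1) | ant1:(2,3)->N->(1,3)
  grid max=4 at (1,3)
Step 2: ant0:(0,1)->E->(0,2) | ant1:(1,3)->N->(0,3)
  grid max=3 at (1,3)
Step 3: ant0:(0,2)->W->(0,1) | ant1:(0,3)->S->(1,3)
  grid max=4 at (1,3)
Step 4: ant0:(0,1)->E->(0,2) | ant1:(1,3)->N->(0,3)
  grid max=3 at (1,3)
Final grid:
  0 2 1 1
  0 0 0 3
  0 0 0 0
  0 0 0 0
  0 0 0 0
Max pheromone 3 at (1,3)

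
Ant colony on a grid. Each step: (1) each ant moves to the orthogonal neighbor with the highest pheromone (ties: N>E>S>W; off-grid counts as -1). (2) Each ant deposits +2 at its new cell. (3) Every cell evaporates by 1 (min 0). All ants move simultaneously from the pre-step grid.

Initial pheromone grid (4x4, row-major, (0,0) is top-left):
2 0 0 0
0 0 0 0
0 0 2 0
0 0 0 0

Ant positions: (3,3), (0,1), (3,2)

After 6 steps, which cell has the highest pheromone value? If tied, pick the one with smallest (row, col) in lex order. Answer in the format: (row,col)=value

Step 1: ant0:(3,3)->N->(2,3) | ant1:(0,1)->W->(0,0) | ant2:(3,2)->N->(2,2)
  grid max=3 at (0,0)
Step 2: ant0:(2,3)->W->(2,2) | ant1:(0,0)->E->(0,1) | ant2:(2,2)->E->(2,3)
  grid max=4 at (2,2)
Step 3: ant0:(2,2)->E->(2,3) | ant1:(0,1)->W->(0,0) | ant2:(2,3)->W->(2,2)
  grid max=5 at (2,2)
Step 4: ant0:(2,3)->W->(2,2) | ant1:(0,0)->E->(0,1) | ant2:(2,2)->E->(2,3)
  grid max=6 at (2,2)
Step 5: ant0:(2,2)->E->(2,3) | ant1:(0,1)->W->(0,0) | ant2:(2,3)->W->(2,2)
  grid max=7 at (2,2)
Step 6: ant0:(2,3)->W->(2,2) | ant1:(0,0)->E->(0,1) | ant2:(2,2)->E->(2,3)
  grid max=8 at (2,2)
Final grid:
  2 1 0 0
  0 0 0 0
  0 0 8 6
  0 0 0 0
Max pheromone 8 at (2,2)

Answer: (2,2)=8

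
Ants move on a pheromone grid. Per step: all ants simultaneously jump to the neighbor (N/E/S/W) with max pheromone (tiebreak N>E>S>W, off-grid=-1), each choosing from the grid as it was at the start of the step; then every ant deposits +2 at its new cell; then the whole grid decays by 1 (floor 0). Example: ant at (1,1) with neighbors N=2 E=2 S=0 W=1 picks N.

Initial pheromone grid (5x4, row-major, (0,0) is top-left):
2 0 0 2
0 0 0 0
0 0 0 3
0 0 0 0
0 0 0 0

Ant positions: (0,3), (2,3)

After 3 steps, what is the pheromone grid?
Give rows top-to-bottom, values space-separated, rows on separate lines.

After step 1: ants at (1,3),(1,3)
  1 0 0 1
  0 0 0 3
  0 0 0 2
  0 0 0 0
  0 0 0 0
After step 2: ants at (2,3),(2,3)
  0 0 0 0
  0 0 0 2
  0 0 0 5
  0 0 0 0
  0 0 0 0
After step 3: ants at (1,3),(1,3)
  0 0 0 0
  0 0 0 5
  0 0 0 4
  0 0 0 0
  0 0 0 0

0 0 0 0
0 0 0 5
0 0 0 4
0 0 0 0
0 0 0 0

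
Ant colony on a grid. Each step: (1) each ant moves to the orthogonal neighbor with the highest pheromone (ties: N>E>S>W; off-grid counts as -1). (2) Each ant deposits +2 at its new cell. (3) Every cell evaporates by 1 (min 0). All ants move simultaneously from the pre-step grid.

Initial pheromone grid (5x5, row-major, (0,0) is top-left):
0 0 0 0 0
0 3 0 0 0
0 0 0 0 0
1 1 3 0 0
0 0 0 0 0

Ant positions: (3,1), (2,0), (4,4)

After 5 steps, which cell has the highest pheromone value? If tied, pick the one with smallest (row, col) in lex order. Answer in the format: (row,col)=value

Step 1: ant0:(3,1)->E->(3,2) | ant1:(2,0)->S->(3,0) | ant2:(4,4)->N->(3,4)
  grid max=4 at (3,2)
Step 2: ant0:(3,2)->N->(2,2) | ant1:(3,0)->N->(2,0) | ant2:(3,4)->N->(2,4)
  grid max=3 at (3,2)
Step 3: ant0:(2,2)->S->(3,2) | ant1:(2,0)->S->(3,0) | ant2:(2,4)->N->(1,4)
  grid max=4 at (3,2)
Step 4: ant0:(3,2)->N->(2,2) | ant1:(3,0)->N->(2,0) | ant2:(1,4)->N->(0,4)
  grid max=3 at (3,2)
Step 5: ant0:(2,2)->S->(3,2) | ant1:(2,0)->S->(3,0) | ant2:(0,4)->S->(1,4)
  grid max=4 at (3,2)
Final grid:
  0 0 0 0 0
  0 0 0 0 1
  0 0 0 0 0
  2 0 4 0 0
  0 0 0 0 0
Max pheromone 4 at (3,2)

Answer: (3,2)=4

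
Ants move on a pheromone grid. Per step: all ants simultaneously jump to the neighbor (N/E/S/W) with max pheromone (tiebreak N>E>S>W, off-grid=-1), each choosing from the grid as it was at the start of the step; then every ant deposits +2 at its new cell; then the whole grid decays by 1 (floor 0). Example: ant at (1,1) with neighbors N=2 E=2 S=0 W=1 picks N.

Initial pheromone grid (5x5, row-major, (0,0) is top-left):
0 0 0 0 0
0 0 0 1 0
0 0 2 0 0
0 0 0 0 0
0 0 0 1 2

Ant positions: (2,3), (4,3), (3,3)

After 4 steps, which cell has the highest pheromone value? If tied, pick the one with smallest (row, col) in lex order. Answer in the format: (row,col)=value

Step 1: ant0:(2,3)->W->(2,2) | ant1:(4,3)->E->(4,4) | ant2:(3,3)->S->(4,3)
  grid max=3 at (2,2)
Step 2: ant0:(2,2)->N->(1,2) | ant1:(4,4)->W->(4,3) | ant2:(4,3)->E->(4,4)
  grid max=4 at (4,4)
Step 3: ant0:(1,2)->S->(2,2) | ant1:(4,3)->E->(4,4) | ant2:(4,4)->W->(4,3)
  grid max=5 at (4,4)
Step 4: ant0:(2,2)->N->(1,2) | ant1:(4,4)->W->(4,3) | ant2:(4,3)->E->(4,4)
  grid max=6 at (4,4)
Final grid:
  0 0 0 0 0
  0 0 1 0 0
  0 0 2 0 0
  0 0 0 0 0
  0 0 0 5 6
Max pheromone 6 at (4,4)

Answer: (4,4)=6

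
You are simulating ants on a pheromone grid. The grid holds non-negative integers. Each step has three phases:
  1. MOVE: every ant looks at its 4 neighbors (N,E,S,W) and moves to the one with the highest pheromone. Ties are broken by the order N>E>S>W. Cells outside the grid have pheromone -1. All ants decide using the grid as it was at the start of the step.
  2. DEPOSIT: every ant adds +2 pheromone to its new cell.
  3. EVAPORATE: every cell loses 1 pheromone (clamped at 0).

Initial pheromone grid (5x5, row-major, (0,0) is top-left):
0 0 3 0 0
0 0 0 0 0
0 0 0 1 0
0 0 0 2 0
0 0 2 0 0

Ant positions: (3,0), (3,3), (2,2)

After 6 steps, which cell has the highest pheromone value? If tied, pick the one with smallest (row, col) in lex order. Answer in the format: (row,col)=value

Answer: (3,3)=8

Derivation:
Step 1: ant0:(3,0)->N->(2,0) | ant1:(3,3)->N->(2,3) | ant2:(2,2)->E->(2,3)
  grid max=4 at (2,3)
Step 2: ant0:(2,0)->N->(1,0) | ant1:(2,3)->S->(3,3) | ant2:(2,3)->S->(3,3)
  grid max=4 at (3,3)
Step 3: ant0:(1,0)->N->(0,0) | ant1:(3,3)->N->(2,3) | ant2:(3,3)->N->(2,3)
  grid max=6 at (2,3)
Step 4: ant0:(0,0)->E->(0,1) | ant1:(2,3)->S->(3,3) | ant2:(2,3)->S->(3,3)
  grid max=6 at (3,3)
Step 5: ant0:(0,1)->E->(0,2) | ant1:(3,3)->N->(2,3) | ant2:(3,3)->N->(2,3)
  grid max=8 at (2,3)
Step 6: ant0:(0,2)->E->(0,3) | ant1:(2,3)->S->(3,3) | ant2:(2,3)->S->(3,3)
  grid max=8 at (3,3)
Final grid:
  0 0 0 1 0
  0 0 0 0 0
  0 0 0 7 0
  0 0 0 8 0
  0 0 0 0 0
Max pheromone 8 at (3,3)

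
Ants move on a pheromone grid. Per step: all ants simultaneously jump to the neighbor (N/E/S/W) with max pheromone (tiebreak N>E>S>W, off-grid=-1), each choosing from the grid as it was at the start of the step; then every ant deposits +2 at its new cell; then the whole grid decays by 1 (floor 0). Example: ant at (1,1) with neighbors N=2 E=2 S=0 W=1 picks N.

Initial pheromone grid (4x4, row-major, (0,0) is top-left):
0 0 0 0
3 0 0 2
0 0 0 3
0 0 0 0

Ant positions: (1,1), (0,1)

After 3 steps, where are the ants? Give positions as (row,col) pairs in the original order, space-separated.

Step 1: ant0:(1,1)->W->(1,0) | ant1:(0,1)->E->(0,2)
  grid max=4 at (1,0)
Step 2: ant0:(1,0)->N->(0,0) | ant1:(0,2)->E->(0,3)
  grid max=3 at (1,0)
Step 3: ant0:(0,0)->S->(1,0) | ant1:(0,3)->S->(1,3)
  grid max=4 at (1,0)

(1,0) (1,3)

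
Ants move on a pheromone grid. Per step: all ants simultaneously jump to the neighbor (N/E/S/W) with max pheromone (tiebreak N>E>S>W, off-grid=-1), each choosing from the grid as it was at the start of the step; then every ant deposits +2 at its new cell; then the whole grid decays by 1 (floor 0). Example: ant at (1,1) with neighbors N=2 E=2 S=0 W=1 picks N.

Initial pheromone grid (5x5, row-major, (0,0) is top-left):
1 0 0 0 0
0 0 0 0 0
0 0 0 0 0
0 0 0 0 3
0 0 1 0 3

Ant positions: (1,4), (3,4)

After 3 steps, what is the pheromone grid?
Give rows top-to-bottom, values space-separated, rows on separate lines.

After step 1: ants at (0,4),(4,4)
  0 0 0 0 1
  0 0 0 0 0
  0 0 0 0 0
  0 0 0 0 2
  0 0 0 0 4
After step 2: ants at (1,4),(3,4)
  0 0 0 0 0
  0 0 0 0 1
  0 0 0 0 0
  0 0 0 0 3
  0 0 0 0 3
After step 3: ants at (0,4),(4,4)
  0 0 0 0 1
  0 0 0 0 0
  0 0 0 0 0
  0 0 0 0 2
  0 0 0 0 4

0 0 0 0 1
0 0 0 0 0
0 0 0 0 0
0 0 0 0 2
0 0 0 0 4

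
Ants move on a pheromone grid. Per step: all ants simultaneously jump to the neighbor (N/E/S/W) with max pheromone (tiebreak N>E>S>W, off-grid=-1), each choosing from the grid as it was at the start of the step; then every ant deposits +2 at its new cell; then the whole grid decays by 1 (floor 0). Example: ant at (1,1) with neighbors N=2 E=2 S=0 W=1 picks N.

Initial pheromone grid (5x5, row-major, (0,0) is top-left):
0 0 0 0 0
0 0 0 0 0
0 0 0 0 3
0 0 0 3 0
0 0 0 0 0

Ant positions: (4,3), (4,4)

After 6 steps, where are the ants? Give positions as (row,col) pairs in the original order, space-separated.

Step 1: ant0:(4,3)->N->(3,3) | ant1:(4,4)->N->(3,4)
  grid max=4 at (3,3)
Step 2: ant0:(3,3)->E->(3,4) | ant1:(3,4)->W->(3,3)
  grid max=5 at (3,3)
Step 3: ant0:(3,4)->W->(3,3) | ant1:(3,3)->E->(3,4)
  grid max=6 at (3,3)
Step 4: ant0:(3,3)->E->(3,4) | ant1:(3,4)->W->(3,3)
  grid max=7 at (3,3)
Step 5: ant0:(3,4)->W->(3,3) | ant1:(3,3)->E->(3,4)
  grid max=8 at (3,3)
Step 6: ant0:(3,3)->E->(3,4) | ant1:(3,4)->W->(3,3)
  grid max=9 at (3,3)

(3,4) (3,3)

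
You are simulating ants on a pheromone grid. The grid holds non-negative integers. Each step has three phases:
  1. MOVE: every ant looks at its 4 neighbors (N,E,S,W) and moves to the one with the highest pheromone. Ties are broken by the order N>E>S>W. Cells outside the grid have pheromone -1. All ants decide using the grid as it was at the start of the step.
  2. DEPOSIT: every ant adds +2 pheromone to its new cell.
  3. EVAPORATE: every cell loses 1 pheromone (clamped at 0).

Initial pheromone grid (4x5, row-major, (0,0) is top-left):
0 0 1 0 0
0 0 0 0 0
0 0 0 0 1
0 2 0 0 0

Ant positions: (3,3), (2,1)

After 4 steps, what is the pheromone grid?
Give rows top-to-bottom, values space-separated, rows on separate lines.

After step 1: ants at (2,3),(3,1)
  0 0 0 0 0
  0 0 0 0 0
  0 0 0 1 0
  0 3 0 0 0
After step 2: ants at (1,3),(2,1)
  0 0 0 0 0
  0 0 0 1 0
  0 1 0 0 0
  0 2 0 0 0
After step 3: ants at (0,3),(3,1)
  0 0 0 1 0
  0 0 0 0 0
  0 0 0 0 0
  0 3 0 0 0
After step 4: ants at (0,4),(2,1)
  0 0 0 0 1
  0 0 0 0 0
  0 1 0 0 0
  0 2 0 0 0

0 0 0 0 1
0 0 0 0 0
0 1 0 0 0
0 2 0 0 0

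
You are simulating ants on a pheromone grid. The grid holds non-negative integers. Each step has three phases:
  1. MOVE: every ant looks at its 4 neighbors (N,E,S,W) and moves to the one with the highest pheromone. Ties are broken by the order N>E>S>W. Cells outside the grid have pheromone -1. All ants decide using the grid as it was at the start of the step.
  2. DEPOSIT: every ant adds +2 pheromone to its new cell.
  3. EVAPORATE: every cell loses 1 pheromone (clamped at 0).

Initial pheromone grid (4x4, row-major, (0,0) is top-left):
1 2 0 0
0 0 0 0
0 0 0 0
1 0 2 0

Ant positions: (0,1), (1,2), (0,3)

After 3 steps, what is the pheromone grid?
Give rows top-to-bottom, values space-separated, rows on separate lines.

After step 1: ants at (0,0),(0,2),(1,3)
  2 1 1 0
  0 0 0 1
  0 0 0 0
  0 0 1 0
After step 2: ants at (0,1),(0,1),(0,3)
  1 4 0 1
  0 0 0 0
  0 0 0 0
  0 0 0 0
After step 3: ants at (0,0),(0,0),(1,3)
  4 3 0 0
  0 0 0 1
  0 0 0 0
  0 0 0 0

4 3 0 0
0 0 0 1
0 0 0 0
0 0 0 0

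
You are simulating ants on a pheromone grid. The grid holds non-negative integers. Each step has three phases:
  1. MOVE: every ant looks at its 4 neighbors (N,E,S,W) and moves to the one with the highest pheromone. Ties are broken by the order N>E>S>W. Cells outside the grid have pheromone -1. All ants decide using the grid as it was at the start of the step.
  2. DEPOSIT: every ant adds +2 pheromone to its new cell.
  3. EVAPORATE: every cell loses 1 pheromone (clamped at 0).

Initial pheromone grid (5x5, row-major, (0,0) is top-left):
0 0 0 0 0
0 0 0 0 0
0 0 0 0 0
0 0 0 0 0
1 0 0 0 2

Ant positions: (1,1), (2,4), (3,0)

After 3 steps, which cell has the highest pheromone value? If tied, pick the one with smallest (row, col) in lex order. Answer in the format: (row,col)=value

Step 1: ant0:(1,1)->N->(0,1) | ant1:(2,4)->N->(1,4) | ant2:(3,0)->S->(4,0)
  grid max=2 at (4,0)
Step 2: ant0:(0,1)->E->(0,2) | ant1:(1,4)->N->(0,4) | ant2:(4,0)->N->(3,0)
  grid max=1 at (0,2)
Step 3: ant0:(0,2)->E->(0,3) | ant1:(0,4)->S->(1,4) | ant2:(3,0)->S->(4,0)
  grid max=2 at (4,0)
Final grid:
  0 0 0 1 0
  0 0 0 0 1
  0 0 0 0 0
  0 0 0 0 0
  2 0 0 0 0
Max pheromone 2 at (4,0)

Answer: (4,0)=2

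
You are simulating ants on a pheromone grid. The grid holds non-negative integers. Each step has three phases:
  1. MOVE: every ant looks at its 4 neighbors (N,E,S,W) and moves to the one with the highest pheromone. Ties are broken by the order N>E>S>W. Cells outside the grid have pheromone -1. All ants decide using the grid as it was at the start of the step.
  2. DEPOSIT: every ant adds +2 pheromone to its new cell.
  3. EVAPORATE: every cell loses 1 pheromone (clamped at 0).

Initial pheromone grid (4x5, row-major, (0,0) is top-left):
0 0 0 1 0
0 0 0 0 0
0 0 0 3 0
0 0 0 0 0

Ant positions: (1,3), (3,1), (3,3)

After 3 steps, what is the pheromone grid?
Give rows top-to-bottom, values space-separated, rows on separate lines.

After step 1: ants at (2,3),(2,1),(2,3)
  0 0 0 0 0
  0 0 0 0 0
  0 1 0 6 0
  0 0 0 0 0
After step 2: ants at (1,3),(1,1),(1,3)
  0 0 0 0 0
  0 1 0 3 0
  0 0 0 5 0
  0 0 0 0 0
After step 3: ants at (2,3),(0,1),(2,3)
  0 1 0 0 0
  0 0 0 2 0
  0 0 0 8 0
  0 0 0 0 0

0 1 0 0 0
0 0 0 2 0
0 0 0 8 0
0 0 0 0 0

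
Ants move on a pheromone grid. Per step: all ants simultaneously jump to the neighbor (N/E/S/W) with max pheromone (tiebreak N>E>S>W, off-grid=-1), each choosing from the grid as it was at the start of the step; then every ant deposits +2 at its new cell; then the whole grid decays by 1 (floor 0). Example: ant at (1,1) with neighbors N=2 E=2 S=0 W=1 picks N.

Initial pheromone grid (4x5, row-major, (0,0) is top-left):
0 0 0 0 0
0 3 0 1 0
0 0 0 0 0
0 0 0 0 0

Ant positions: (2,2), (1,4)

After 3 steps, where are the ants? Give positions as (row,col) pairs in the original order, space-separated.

Step 1: ant0:(2,2)->N->(1,2) | ant1:(1,4)->W->(1,3)
  grid max=2 at (1,1)
Step 2: ant0:(1,2)->E->(1,3) | ant1:(1,3)->W->(1,2)
  grid max=3 at (1,3)
Step 3: ant0:(1,3)->W->(1,2) | ant1:(1,2)->E->(1,3)
  grid max=4 at (1,3)

(1,2) (1,3)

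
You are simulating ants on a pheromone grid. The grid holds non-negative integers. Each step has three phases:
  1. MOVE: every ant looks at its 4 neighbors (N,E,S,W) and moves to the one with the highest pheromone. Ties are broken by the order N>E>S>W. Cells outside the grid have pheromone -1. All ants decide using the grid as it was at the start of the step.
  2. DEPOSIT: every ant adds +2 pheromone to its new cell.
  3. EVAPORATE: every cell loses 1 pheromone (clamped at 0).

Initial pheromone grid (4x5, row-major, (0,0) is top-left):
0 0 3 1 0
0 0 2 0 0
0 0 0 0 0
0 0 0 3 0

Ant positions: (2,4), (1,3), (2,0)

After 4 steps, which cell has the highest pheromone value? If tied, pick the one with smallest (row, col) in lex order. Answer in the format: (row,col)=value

Step 1: ant0:(2,4)->N->(1,4) | ant1:(1,3)->W->(1,2) | ant2:(2,0)->N->(1,0)
  grid max=3 at (1,2)
Step 2: ant0:(1,4)->N->(0,4) | ant1:(1,2)->N->(0,2) | ant2:(1,0)->N->(0,0)
  grid max=3 at (0,2)
Step 3: ant0:(0,4)->S->(1,4) | ant1:(0,2)->S->(1,2) | ant2:(0,0)->E->(0,1)
  grid max=3 at (1,2)
Step 4: ant0:(1,4)->N->(0,4) | ant1:(1,2)->N->(0,2) | ant2:(0,1)->E->(0,2)
  grid max=5 at (0,2)
Final grid:
  0 0 5 0 1
  0 0 2 0 0
  0 0 0 0 0
  0 0 0 0 0
Max pheromone 5 at (0,2)

Answer: (0,2)=5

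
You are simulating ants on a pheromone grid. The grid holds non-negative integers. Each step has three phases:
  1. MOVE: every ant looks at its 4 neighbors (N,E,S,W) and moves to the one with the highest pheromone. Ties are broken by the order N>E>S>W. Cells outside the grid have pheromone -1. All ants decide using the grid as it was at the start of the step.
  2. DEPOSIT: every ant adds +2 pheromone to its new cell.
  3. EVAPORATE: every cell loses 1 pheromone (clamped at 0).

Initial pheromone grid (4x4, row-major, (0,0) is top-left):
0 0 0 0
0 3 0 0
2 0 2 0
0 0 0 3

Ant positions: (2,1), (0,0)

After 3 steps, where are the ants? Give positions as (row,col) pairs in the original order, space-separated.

Step 1: ant0:(2,1)->N->(1,1) | ant1:(0,0)->E->(0,1)
  grid max=4 at (1,1)
Step 2: ant0:(1,1)->N->(0,1) | ant1:(0,1)->S->(1,1)
  grid max=5 at (1,1)
Step 3: ant0:(0,1)->S->(1,1) | ant1:(1,1)->N->(0,1)
  grid max=6 at (1,1)

(1,1) (0,1)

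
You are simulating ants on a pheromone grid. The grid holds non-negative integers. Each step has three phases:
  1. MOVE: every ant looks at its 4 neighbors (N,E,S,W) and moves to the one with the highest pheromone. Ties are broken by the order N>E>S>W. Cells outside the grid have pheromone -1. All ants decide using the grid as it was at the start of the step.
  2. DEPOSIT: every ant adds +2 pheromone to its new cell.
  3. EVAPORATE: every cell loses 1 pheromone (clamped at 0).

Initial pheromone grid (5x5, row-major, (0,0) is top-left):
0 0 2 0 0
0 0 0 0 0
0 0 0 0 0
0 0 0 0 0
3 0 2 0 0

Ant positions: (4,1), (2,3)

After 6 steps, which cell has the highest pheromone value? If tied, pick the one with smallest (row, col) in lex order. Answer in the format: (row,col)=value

Answer: (4,0)=3

Derivation:
Step 1: ant0:(4,1)->W->(4,0) | ant1:(2,3)->N->(1,3)
  grid max=4 at (4,0)
Step 2: ant0:(4,0)->N->(3,0) | ant1:(1,3)->N->(0,3)
  grid max=3 at (4,0)
Step 3: ant0:(3,0)->S->(4,0) | ant1:(0,3)->E->(0,4)
  grid max=4 at (4,0)
Step 4: ant0:(4,0)->N->(3,0) | ant1:(0,4)->S->(1,4)
  grid max=3 at (4,0)
Step 5: ant0:(3,0)->S->(4,0) | ant1:(1,4)->N->(0,4)
  grid max=4 at (4,0)
Step 6: ant0:(4,0)->N->(3,0) | ant1:(0,4)->S->(1,4)
  grid max=3 at (4,0)
Final grid:
  0 0 0 0 0
  0 0 0 0 1
  0 0 0 0 0
  1 0 0 0 0
  3 0 0 0 0
Max pheromone 3 at (4,0)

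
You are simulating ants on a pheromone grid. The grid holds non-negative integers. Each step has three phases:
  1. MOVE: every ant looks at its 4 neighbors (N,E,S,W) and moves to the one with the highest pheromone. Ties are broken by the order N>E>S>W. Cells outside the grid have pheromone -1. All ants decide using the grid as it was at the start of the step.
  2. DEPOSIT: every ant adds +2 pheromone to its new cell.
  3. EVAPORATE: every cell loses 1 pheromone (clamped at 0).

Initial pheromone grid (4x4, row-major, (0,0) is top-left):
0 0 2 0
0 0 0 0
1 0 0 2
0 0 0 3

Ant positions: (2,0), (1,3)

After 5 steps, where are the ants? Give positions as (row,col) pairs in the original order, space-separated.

Step 1: ant0:(2,0)->N->(1,0) | ant1:(1,3)->S->(2,3)
  grid max=3 at (2,3)
Step 2: ant0:(1,0)->N->(0,0) | ant1:(2,3)->S->(3,3)
  grid max=3 at (3,3)
Step 3: ant0:(0,0)->E->(0,1) | ant1:(3,3)->N->(2,3)
  grid max=3 at (2,3)
Step 4: ant0:(0,1)->E->(0,2) | ant1:(2,3)->S->(3,3)
  grid max=3 at (3,3)
Step 5: ant0:(0,2)->E->(0,3) | ant1:(3,3)->N->(2,3)
  grid max=3 at (2,3)

(0,3) (2,3)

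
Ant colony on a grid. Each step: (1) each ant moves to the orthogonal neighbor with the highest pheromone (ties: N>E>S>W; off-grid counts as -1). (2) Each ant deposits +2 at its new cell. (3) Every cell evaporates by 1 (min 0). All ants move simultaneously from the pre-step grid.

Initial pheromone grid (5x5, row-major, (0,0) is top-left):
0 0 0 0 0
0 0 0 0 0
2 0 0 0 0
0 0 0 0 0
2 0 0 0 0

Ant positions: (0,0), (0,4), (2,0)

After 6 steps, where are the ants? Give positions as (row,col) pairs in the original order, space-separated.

Step 1: ant0:(0,0)->E->(0,1) | ant1:(0,4)->S->(1,4) | ant2:(2,0)->N->(1,0)
  grid max=1 at (0,1)
Step 2: ant0:(0,1)->E->(0,2) | ant1:(1,4)->N->(0,4) | ant2:(1,0)->S->(2,0)
  grid max=2 at (2,0)
Step 3: ant0:(0,2)->E->(0,3) | ant1:(0,4)->S->(1,4) | ant2:(2,0)->N->(1,0)
  grid max=1 at (0,3)
Step 4: ant0:(0,3)->E->(0,4) | ant1:(1,4)->N->(0,4) | ant2:(1,0)->S->(2,0)
  grid max=3 at (0,4)
Step 5: ant0:(0,4)->S->(1,4) | ant1:(0,4)->S->(1,4) | ant2:(2,0)->N->(1,0)
  grid max=3 at (1,4)
Step 6: ant0:(1,4)->N->(0,4) | ant1:(1,4)->N->(0,4) | ant2:(1,0)->S->(2,0)
  grid max=5 at (0,4)

(0,4) (0,4) (2,0)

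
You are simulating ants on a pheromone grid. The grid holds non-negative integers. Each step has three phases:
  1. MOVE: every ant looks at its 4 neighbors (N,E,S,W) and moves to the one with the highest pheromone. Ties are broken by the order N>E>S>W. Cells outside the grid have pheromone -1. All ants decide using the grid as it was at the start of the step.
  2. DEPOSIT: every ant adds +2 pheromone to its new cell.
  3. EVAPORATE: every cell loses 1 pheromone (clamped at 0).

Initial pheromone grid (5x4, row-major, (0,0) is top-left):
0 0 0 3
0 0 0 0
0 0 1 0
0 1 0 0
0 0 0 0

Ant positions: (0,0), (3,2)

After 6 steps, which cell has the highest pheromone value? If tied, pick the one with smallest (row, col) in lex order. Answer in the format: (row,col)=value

Answer: (0,2)=5

Derivation:
Step 1: ant0:(0,0)->E->(0,1) | ant1:(3,2)->N->(2,2)
  grid max=2 at (0,3)
Step 2: ant0:(0,1)->E->(0,2) | ant1:(2,2)->N->(1,2)
  grid max=1 at (0,2)
Step 3: ant0:(0,2)->E->(0,3) | ant1:(1,2)->N->(0,2)
  grid max=2 at (0,2)
Step 4: ant0:(0,3)->W->(0,2) | ant1:(0,2)->E->(0,3)
  grid max=3 at (0,2)
Step 5: ant0:(0,2)->E->(0,3) | ant1:(0,3)->W->(0,2)
  grid max=4 at (0,2)
Step 6: ant0:(0,3)->W->(0,2) | ant1:(0,2)->E->(0,3)
  grid max=5 at (0,2)
Final grid:
  0 0 5 5
  0 0 0 0
  0 0 0 0
  0 0 0 0
  0 0 0 0
Max pheromone 5 at (0,2)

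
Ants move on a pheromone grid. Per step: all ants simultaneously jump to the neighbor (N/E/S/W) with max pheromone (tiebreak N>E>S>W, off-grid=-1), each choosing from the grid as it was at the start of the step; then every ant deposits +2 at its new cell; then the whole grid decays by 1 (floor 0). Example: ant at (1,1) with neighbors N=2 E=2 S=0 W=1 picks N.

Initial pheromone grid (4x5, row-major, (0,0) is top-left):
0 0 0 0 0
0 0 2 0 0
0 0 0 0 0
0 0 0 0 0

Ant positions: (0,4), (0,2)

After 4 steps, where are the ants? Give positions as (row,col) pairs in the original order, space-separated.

Step 1: ant0:(0,4)->S->(1,4) | ant1:(0,2)->S->(1,2)
  grid max=3 at (1,2)
Step 2: ant0:(1,4)->N->(0,4) | ant1:(1,2)->N->(0,2)
  grid max=2 at (1,2)
Step 3: ant0:(0,4)->S->(1,4) | ant1:(0,2)->S->(1,2)
  grid max=3 at (1,2)
Step 4: ant0:(1,4)->N->(0,4) | ant1:(1,2)->N->(0,2)
  grid max=2 at (1,2)

(0,4) (0,2)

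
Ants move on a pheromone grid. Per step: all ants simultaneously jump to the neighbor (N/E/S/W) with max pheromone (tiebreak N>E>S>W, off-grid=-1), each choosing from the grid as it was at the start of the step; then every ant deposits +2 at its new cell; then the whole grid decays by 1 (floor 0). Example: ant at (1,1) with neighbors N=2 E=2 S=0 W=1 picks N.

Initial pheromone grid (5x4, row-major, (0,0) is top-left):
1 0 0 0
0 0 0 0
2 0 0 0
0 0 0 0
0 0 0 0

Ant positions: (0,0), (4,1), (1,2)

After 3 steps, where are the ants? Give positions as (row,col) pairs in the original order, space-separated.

Step 1: ant0:(0,0)->E->(0,1) | ant1:(4,1)->N->(3,1) | ant2:(1,2)->N->(0,2)
  grid max=1 at (0,1)
Step 2: ant0:(0,1)->E->(0,2) | ant1:(3,1)->N->(2,1) | ant2:(0,2)->W->(0,1)
  grid max=2 at (0,1)
Step 3: ant0:(0,2)->W->(0,1) | ant1:(2,1)->N->(1,1) | ant2:(0,1)->E->(0,2)
  grid max=3 at (0,1)

(0,1) (1,1) (0,2)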